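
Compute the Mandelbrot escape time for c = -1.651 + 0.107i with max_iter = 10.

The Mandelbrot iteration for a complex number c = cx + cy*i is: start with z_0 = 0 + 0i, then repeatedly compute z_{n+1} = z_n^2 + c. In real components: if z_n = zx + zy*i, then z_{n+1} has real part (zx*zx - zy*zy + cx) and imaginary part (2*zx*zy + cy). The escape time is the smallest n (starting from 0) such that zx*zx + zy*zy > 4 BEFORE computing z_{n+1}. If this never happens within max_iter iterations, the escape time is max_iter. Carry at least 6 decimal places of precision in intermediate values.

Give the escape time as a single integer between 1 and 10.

Answer: 6

Derivation:
z_0 = 0 + 0i, c = -1.6510 + 0.1070i
Iter 1: z = -1.6510 + 0.1070i, |z|^2 = 2.7372
Iter 2: z = 1.0634 + -0.2463i, |z|^2 = 1.1914
Iter 3: z = -0.5810 + -0.4168i, |z|^2 = 0.5113
Iter 4: z = -1.4872 + 0.5913i, |z|^2 = 2.5616
Iter 5: z = 0.2112 + -1.6519i, |z|^2 = 2.7734
Iter 6: z = -4.3351 + -0.5909i, |z|^2 = 19.1425
Escaped at iteration 6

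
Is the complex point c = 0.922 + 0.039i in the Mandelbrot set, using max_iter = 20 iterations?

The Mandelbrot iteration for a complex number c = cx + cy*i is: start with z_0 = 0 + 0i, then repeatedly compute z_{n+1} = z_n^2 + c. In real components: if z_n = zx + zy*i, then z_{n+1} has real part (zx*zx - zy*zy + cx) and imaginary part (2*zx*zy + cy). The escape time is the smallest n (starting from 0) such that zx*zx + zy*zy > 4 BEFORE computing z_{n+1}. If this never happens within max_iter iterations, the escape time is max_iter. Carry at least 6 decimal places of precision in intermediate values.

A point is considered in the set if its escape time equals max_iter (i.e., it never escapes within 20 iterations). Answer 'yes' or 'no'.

Answer: no

Derivation:
z_0 = 0 + 0i, c = 0.9220 + 0.0390i
Iter 1: z = 0.9220 + 0.0390i, |z|^2 = 0.8516
Iter 2: z = 1.7706 + 0.1109i, |z|^2 = 3.1472
Iter 3: z = 4.0446 + 0.4318i, |z|^2 = 16.5451
Escaped at iteration 3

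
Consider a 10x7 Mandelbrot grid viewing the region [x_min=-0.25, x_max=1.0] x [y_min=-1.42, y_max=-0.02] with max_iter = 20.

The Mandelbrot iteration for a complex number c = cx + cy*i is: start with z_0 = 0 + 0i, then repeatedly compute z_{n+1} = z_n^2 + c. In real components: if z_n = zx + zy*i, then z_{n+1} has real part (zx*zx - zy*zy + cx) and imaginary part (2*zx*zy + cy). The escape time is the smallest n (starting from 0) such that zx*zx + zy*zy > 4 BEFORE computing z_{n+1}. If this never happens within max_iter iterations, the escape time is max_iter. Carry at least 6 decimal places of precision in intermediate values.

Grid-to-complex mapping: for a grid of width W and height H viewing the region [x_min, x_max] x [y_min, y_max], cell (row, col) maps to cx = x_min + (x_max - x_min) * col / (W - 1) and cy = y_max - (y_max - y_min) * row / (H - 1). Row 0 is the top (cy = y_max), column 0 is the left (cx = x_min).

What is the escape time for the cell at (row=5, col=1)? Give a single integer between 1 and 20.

Answer: 3

Derivation:
z_0 = 0 + 0i, c = -0.1111 + -1.1867i
Iter 1: z = -0.1111 + -1.1867i, |z|^2 = 1.4205
Iter 2: z = -1.5069 + -0.9230i, |z|^2 = 3.1227
Iter 3: z = 1.3079 + 1.5950i, |z|^2 = 4.2548
Escaped at iteration 3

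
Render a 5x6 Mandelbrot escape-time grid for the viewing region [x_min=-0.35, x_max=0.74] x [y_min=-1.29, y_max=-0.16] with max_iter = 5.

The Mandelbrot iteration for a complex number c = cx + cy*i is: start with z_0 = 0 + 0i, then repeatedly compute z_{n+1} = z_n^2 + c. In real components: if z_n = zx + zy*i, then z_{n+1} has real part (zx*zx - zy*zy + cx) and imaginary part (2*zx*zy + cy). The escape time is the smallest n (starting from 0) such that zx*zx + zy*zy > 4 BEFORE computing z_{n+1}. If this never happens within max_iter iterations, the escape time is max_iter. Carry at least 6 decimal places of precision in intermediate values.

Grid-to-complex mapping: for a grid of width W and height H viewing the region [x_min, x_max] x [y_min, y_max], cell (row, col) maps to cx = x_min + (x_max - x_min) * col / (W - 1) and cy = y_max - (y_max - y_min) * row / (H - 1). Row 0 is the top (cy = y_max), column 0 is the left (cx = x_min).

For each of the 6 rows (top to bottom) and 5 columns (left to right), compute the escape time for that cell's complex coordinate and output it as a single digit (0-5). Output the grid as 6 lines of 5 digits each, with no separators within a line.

Answer: 55553
55553
55553
55532
45422
32222

Derivation:
(row=0, col=0): c = -0.3500 + -0.1600i → escape time 5
(row=0, col=1): c = -0.0775 + -0.1600i → escape time 5
(row=0, col=2): c = 0.1950 + -0.1600i → escape time 5
(row=0, col=3): c = 0.4675 + -0.1600i → escape time 5
(row=0, col=4): c = 0.7400 + -0.1600i → escape time 3
(row=1, col=0): c = -0.3500 + -0.3860i → escape time 5
(row=1, col=1): c = -0.0775 + -0.3860i → escape time 5
(row=1, col=2): c = 0.1950 + -0.3860i → escape time 5
(row=1, col=3): c = 0.4675 + -0.3860i → escape time 5
(row=1, col=4): c = 0.7400 + -0.3860i → escape time 3
(row=2, col=0): c = -0.3500 + -0.6120i → escape time 5
(row=2, col=1): c = -0.0775 + -0.6120i → escape time 5
(row=2, col=2): c = 0.1950 + -0.6120i → escape time 5
(row=2, col=3): c = 0.4675 + -0.6120i → escape time 5
(row=2, col=4): c = 0.7400 + -0.6120i → escape time 3
(row=3, col=0): c = -0.3500 + -0.8380i → escape time 5
(row=3, col=1): c = -0.0775 + -0.8380i → escape time 5
(row=3, col=2): c = 0.1950 + -0.8380i → escape time 5
(row=3, col=3): c = 0.4675 + -0.8380i → escape time 3
(row=3, col=4): c = 0.7400 + -0.8380i → escape time 2
(row=4, col=0): c = -0.3500 + -1.0640i → escape time 4
(row=4, col=1): c = -0.0775 + -1.0640i → escape time 5
(row=4, col=2): c = 0.1950 + -1.0640i → escape time 4
(row=4, col=3): c = 0.4675 + -1.0640i → escape time 2
(row=4, col=4): c = 0.7400 + -1.0640i → escape time 2
(row=5, col=0): c = -0.3500 + -1.2900i → escape time 3
(row=5, col=1): c = -0.0775 + -1.2900i → escape time 2
(row=5, col=2): c = 0.1950 + -1.2900i → escape time 2
(row=5, col=3): c = 0.4675 + -1.2900i → escape time 2
(row=5, col=4): c = 0.7400 + -1.2900i → escape time 2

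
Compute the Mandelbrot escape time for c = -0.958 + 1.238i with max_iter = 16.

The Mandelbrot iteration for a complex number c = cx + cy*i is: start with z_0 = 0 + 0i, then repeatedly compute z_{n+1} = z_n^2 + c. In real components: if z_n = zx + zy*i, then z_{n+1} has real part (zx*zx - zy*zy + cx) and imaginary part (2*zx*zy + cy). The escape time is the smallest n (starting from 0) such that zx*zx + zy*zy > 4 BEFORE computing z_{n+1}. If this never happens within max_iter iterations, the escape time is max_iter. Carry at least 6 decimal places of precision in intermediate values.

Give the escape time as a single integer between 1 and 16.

Answer: 3

Derivation:
z_0 = 0 + 0i, c = -0.9580 + 1.2380i
Iter 1: z = -0.9580 + 1.2380i, |z|^2 = 2.4504
Iter 2: z = -1.5729 + -1.1340i, |z|^2 = 3.7599
Iter 3: z = 0.2300 + 4.8053i, |z|^2 = 23.1440
Escaped at iteration 3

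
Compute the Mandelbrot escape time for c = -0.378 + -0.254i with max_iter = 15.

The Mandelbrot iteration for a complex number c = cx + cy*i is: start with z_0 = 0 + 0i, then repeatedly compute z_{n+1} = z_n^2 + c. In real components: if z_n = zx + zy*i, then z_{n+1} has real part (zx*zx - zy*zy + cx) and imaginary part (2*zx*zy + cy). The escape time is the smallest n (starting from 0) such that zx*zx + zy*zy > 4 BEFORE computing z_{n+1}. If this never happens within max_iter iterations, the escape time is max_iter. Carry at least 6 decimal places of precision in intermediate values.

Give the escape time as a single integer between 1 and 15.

z_0 = 0 + 0i, c = -0.3780 + -0.2540i
Iter 1: z = -0.3780 + -0.2540i, |z|^2 = 0.2074
Iter 2: z = -0.2996 + -0.0620i, |z|^2 = 0.0936
Iter 3: z = -0.2921 + -0.2169i, |z|^2 = 0.1323
Iter 4: z = -0.3397 + -0.1273i, |z|^2 = 0.1316
Iter 5: z = -0.2788 + -0.1675i, |z|^2 = 0.1058
Iter 6: z = -0.3283 + -0.1606i, |z|^2 = 0.1336
Iter 7: z = -0.2960 + -0.1485i, |z|^2 = 0.1097
Iter 8: z = -0.3124 + -0.1661i, |z|^2 = 0.1252
Iter 9: z = -0.3080 + -0.1502i, |z|^2 = 0.1174
Iter 10: z = -0.3057 + -0.1615i, |z|^2 = 0.1195
Iter 11: z = -0.3106 + -0.1553i, |z|^2 = 0.1206
Iter 12: z = -0.3056 + -0.1575i, |z|^2 = 0.1182
Iter 13: z = -0.3094 + -0.1577i, |z|^2 = 0.1206
Iter 14: z = -0.3071 + -0.1564i, |z|^2 = 0.1188

Answer: 15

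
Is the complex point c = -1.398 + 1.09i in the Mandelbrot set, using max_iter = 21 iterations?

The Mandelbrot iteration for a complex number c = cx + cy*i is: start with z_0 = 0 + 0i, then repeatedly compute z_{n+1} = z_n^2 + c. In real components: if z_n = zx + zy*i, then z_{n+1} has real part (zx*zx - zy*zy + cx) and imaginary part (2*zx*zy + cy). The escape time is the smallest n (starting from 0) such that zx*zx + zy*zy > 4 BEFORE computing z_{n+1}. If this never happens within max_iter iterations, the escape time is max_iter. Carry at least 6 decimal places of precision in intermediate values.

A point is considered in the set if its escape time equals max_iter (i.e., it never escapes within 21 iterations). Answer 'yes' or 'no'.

z_0 = 0 + 0i, c = -1.3980 + 1.0900i
Iter 1: z = -1.3980 + 1.0900i, |z|^2 = 3.1425
Iter 2: z = -0.6317 + -1.9576i, |z|^2 = 4.2314
Escaped at iteration 2

Answer: no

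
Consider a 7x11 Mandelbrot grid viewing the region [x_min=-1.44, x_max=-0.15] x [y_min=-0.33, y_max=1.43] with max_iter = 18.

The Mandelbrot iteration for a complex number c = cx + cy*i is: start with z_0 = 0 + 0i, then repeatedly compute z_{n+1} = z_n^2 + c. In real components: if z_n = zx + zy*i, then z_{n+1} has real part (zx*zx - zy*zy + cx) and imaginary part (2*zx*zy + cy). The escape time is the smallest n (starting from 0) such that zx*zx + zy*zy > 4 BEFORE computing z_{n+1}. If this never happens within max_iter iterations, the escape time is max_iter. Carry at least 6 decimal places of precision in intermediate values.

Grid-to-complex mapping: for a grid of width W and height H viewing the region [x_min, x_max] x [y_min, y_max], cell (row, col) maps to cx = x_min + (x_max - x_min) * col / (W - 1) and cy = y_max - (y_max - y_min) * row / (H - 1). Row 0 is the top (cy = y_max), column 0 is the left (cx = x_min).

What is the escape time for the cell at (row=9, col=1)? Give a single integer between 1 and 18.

z_0 = 0 + 0i, c = -1.2250 + -0.1540i
Iter 1: z = -1.2250 + -0.1540i, |z|^2 = 1.5243
Iter 2: z = 0.2519 + 0.2233i, |z|^2 = 0.1133
Iter 3: z = -1.2114 + -0.0415i, |z|^2 = 1.4692
Iter 4: z = 0.2408 + -0.0535i, |z|^2 = 0.0608
Iter 5: z = -1.1699 + -0.1797i, |z|^2 = 1.4009
Iter 6: z = 0.1113 + 0.2666i, |z|^2 = 0.0834
Iter 7: z = -1.2837 + -0.0947i, |z|^2 = 1.6567
Iter 8: z = 0.4138 + 0.0890i, |z|^2 = 0.1792
Iter 9: z = -1.0617 + -0.0803i, |z|^2 = 1.1336
Iter 10: z = -0.1043 + 0.0166i, |z|^2 = 0.0112
Iter 11: z = -1.2144 + -0.1575i, |z|^2 = 1.4995
Iter 12: z = 0.2250 + 0.2284i, |z|^2 = 0.1028
Iter 13: z = -1.2266 + -0.0512i, |z|^2 = 1.5071
Iter 14: z = 0.2769 + -0.0283i, |z|^2 = 0.0775
Iter 15: z = -1.1492 + -0.1697i, |z|^2 = 1.3493
Iter 16: z = 0.0668 + 0.2360i, |z|^2 = 0.0602
Iter 17: z = -1.2762 + -0.1225i, |z|^2 = 1.6438

Answer: 18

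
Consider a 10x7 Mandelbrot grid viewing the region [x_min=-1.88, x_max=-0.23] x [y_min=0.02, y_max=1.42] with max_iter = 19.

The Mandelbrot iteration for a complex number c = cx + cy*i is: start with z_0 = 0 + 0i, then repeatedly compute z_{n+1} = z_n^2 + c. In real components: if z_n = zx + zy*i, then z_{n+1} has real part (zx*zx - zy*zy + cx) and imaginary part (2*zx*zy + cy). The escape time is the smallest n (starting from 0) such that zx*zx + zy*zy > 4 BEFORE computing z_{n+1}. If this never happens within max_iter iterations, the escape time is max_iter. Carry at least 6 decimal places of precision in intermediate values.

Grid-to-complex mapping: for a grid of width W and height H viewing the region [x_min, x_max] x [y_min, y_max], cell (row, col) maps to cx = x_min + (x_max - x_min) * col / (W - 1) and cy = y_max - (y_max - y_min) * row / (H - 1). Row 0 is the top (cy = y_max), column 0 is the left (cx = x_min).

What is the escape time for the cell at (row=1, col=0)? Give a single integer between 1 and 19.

z_0 = 0 + 0i, c = -1.8800 + 1.1867i
Iter 1: z = -1.8800 + 1.1867i, |z|^2 = 4.9426
Escaped at iteration 1

Answer: 1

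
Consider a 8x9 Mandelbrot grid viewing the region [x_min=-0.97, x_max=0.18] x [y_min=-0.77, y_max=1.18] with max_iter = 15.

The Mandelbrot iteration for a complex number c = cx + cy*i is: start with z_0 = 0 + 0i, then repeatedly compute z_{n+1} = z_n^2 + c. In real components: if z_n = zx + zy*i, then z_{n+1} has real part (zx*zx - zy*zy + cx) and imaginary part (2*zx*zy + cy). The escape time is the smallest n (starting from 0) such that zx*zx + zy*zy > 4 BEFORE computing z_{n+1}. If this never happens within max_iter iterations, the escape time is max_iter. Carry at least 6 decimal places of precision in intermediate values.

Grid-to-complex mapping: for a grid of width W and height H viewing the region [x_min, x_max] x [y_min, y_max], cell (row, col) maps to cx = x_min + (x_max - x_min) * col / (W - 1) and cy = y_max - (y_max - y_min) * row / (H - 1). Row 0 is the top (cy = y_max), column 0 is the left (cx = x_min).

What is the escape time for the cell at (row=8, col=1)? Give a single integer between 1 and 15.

z_0 = 0 + 0i, c = -0.8057 + -0.7700i
Iter 1: z = -0.8057 + -0.7700i, |z|^2 = 1.2421
Iter 2: z = -0.7494 + 0.4708i, |z|^2 = 0.7833
Iter 3: z = -0.4657 + -1.4757i, |z|^2 = 2.3945
Iter 4: z = -2.7664 + 0.6045i, |z|^2 = 8.0185
Escaped at iteration 4

Answer: 4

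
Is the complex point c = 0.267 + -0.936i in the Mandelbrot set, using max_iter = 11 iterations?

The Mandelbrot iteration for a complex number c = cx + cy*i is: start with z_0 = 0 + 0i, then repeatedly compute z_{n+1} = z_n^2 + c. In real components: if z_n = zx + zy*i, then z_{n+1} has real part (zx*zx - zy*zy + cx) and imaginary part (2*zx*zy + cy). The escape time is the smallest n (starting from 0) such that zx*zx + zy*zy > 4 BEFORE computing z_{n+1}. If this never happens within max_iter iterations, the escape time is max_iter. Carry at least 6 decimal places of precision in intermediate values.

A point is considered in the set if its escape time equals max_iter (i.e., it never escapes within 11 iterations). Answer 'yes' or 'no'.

Answer: no

Derivation:
z_0 = 0 + 0i, c = 0.2670 + -0.9360i
Iter 1: z = 0.2670 + -0.9360i, |z|^2 = 0.9474
Iter 2: z = -0.5378 + -1.4358i, |z|^2 = 2.3508
Iter 3: z = -1.5054 + 0.6084i, |z|^2 = 2.6362
Iter 4: z = 2.1629 + -2.7677i, |z|^2 = 12.3385
Escaped at iteration 4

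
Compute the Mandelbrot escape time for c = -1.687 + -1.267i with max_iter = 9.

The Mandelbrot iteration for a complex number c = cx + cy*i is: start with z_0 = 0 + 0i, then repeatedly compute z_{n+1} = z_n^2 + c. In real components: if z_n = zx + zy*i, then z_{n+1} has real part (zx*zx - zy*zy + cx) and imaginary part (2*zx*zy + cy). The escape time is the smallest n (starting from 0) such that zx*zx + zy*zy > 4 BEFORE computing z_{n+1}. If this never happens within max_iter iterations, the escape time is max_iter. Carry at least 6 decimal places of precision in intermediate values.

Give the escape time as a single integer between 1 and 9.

z_0 = 0 + 0i, c = -1.6870 + -1.2670i
Iter 1: z = -1.6870 + -1.2670i, |z|^2 = 4.4513
Escaped at iteration 1

Answer: 1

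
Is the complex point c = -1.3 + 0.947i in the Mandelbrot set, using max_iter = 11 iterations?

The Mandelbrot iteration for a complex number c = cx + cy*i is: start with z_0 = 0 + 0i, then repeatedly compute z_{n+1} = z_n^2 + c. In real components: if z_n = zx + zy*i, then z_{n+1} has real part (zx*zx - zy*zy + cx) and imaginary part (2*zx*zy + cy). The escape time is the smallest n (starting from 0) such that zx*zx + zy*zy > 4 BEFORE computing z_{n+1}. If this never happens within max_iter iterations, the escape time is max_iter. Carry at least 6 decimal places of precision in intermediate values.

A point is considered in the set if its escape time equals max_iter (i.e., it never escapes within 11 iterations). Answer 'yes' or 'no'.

z_0 = 0 + 0i, c = -1.3000 + 0.9470i
Iter 1: z = -1.3000 + 0.9470i, |z|^2 = 2.5868
Iter 2: z = -0.5068 + -1.5152i, |z|^2 = 2.5527
Iter 3: z = -3.3390 + 2.4828i, |z|^2 = 17.3132
Escaped at iteration 3

Answer: no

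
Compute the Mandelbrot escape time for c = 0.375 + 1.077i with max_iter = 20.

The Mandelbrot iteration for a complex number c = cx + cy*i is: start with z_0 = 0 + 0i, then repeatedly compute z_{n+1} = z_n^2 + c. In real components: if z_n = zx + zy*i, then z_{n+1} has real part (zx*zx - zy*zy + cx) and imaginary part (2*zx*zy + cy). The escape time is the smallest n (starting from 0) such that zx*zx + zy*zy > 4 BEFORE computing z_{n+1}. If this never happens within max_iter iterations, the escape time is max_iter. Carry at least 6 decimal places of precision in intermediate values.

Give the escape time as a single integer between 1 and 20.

z_0 = 0 + 0i, c = 0.3750 + 1.0770i
Iter 1: z = 0.3750 + 1.0770i, |z|^2 = 1.3006
Iter 2: z = -0.6443 + 1.8847i, |z|^2 = 3.9674
Iter 3: z = -2.7622 + -1.3517i, |z|^2 = 9.4566
Escaped at iteration 3

Answer: 3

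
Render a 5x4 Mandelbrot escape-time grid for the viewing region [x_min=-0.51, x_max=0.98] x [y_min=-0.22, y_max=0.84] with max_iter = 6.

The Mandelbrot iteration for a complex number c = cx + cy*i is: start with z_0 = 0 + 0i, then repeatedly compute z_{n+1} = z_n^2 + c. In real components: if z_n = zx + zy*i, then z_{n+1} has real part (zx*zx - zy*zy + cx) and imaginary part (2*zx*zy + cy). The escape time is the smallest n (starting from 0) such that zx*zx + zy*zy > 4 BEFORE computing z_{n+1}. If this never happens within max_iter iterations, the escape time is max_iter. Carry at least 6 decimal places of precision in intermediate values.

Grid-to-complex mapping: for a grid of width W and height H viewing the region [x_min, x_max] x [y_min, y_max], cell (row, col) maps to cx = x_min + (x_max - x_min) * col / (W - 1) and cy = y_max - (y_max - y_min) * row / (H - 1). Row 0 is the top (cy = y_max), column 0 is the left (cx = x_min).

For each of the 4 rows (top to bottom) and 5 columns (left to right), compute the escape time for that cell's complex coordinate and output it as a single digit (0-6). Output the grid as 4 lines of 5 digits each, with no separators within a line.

Answer: 56532
66632
66643
66642

Derivation:
(row=0, col=0): c = -0.5100 + 0.8400i → escape time 5
(row=0, col=1): c = -0.1375 + 0.8400i → escape time 6
(row=0, col=2): c = 0.2350 + 0.8400i → escape time 5
(row=0, col=3): c = 0.6075 + 0.8400i → escape time 3
(row=0, col=4): c = 0.9800 + 0.8400i → escape time 2
(row=1, col=0): c = -0.5100 + 0.4867i → escape time 6
(row=1, col=1): c = -0.1375 + 0.4867i → escape time 6
(row=1, col=2): c = 0.2350 + 0.4867i → escape time 6
(row=1, col=3): c = 0.6075 + 0.4867i → escape time 3
(row=1, col=4): c = 0.9800 + 0.4867i → escape time 2
(row=2, col=0): c = -0.5100 + 0.1333i → escape time 6
(row=2, col=1): c = -0.1375 + 0.1333i → escape time 6
(row=2, col=2): c = 0.2350 + 0.1333i → escape time 6
(row=2, col=3): c = 0.6075 + 0.1333i → escape time 4
(row=2, col=4): c = 0.9800 + 0.1333i → escape time 3
(row=3, col=0): c = -0.5100 + -0.2200i → escape time 6
(row=3, col=1): c = -0.1375 + -0.2200i → escape time 6
(row=3, col=2): c = 0.2350 + -0.2200i → escape time 6
(row=3, col=3): c = 0.6075 + -0.2200i → escape time 4
(row=3, col=4): c = 0.9800 + -0.2200i → escape time 2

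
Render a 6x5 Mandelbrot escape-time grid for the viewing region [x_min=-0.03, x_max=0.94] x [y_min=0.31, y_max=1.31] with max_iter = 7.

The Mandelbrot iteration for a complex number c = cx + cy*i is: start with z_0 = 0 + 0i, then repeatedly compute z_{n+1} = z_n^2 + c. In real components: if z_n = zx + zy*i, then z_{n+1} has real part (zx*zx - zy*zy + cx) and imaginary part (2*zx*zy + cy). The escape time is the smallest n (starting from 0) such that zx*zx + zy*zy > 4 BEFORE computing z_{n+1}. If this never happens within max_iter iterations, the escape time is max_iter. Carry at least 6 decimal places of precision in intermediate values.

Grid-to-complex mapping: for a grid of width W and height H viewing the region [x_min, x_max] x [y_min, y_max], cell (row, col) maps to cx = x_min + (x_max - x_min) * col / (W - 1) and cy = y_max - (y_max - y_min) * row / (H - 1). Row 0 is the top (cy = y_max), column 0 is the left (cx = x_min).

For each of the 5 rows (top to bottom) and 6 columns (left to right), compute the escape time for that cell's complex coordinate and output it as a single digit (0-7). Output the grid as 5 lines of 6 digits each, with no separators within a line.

(row=0, col=0): c = -0.0300 + 1.3100i → escape time 2
(row=0, col=1): c = 0.1640 + 1.3100i → escape time 2
(row=0, col=2): c = 0.3580 + 1.3100i → escape time 2
(row=0, col=3): c = 0.5520 + 1.3100i → escape time 2
(row=0, col=4): c = 0.7460 + 1.3100i → escape time 2
(row=0, col=5): c = 0.9400 + 1.3100i → escape time 2
(row=1, col=0): c = -0.0300 + 1.0600i → escape time 5
(row=1, col=1): c = 0.1640 + 1.0600i → escape time 4
(row=1, col=2): c = 0.3580 + 1.0600i → escape time 3
(row=1, col=3): c = 0.5520 + 1.0600i → escape time 2
(row=1, col=4): c = 0.7460 + 1.0600i → escape time 2
(row=1, col=5): c = 0.9400 + 1.0600i → escape time 2
(row=2, col=0): c = -0.0300 + 0.8100i → escape time 7
(row=2, col=1): c = 0.1640 + 0.8100i → escape time 5
(row=2, col=2): c = 0.3580 + 0.8100i → escape time 4
(row=2, col=3): c = 0.5520 + 0.8100i → escape time 3
(row=2, col=4): c = 0.7460 + 0.8100i → escape time 2
(row=2, col=5): c = 0.9400 + 0.8100i → escape time 2
(row=3, col=0): c = -0.0300 + 0.5600i → escape time 7
(row=3, col=1): c = 0.1640 + 0.5600i → escape time 7
(row=3, col=2): c = 0.3580 + 0.5600i → escape time 7
(row=3, col=3): c = 0.5520 + 0.5600i → escape time 4
(row=3, col=4): c = 0.7460 + 0.5600i → escape time 3
(row=3, col=5): c = 0.9400 + 0.5600i → escape time 2
(row=4, col=0): c = -0.0300 + 0.3100i → escape time 7
(row=4, col=1): c = 0.1640 + 0.3100i → escape time 7
(row=4, col=2): c = 0.3580 + 0.3100i → escape time 7
(row=4, col=3): c = 0.5520 + 0.3100i → escape time 4
(row=4, col=4): c = 0.7460 + 0.3100i → escape time 3
(row=4, col=5): c = 0.9400 + 0.3100i → escape time 3

Answer: 222222
543222
754322
777432
777433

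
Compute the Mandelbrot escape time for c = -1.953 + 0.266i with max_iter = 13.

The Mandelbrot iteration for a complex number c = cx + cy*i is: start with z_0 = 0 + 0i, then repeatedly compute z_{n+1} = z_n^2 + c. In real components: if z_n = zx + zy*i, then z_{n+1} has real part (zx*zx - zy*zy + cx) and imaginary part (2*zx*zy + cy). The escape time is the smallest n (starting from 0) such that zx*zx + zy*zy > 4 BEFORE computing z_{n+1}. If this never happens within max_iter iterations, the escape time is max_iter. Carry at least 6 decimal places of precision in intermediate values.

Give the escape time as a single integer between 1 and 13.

z_0 = 0 + 0i, c = -1.9530 + 0.2660i
Iter 1: z = -1.9530 + 0.2660i, |z|^2 = 3.8850
Iter 2: z = 1.7905 + -0.7730i, |z|^2 = 3.8032
Iter 3: z = 0.6552 + -2.5020i, |z|^2 = 6.6894
Escaped at iteration 3

Answer: 3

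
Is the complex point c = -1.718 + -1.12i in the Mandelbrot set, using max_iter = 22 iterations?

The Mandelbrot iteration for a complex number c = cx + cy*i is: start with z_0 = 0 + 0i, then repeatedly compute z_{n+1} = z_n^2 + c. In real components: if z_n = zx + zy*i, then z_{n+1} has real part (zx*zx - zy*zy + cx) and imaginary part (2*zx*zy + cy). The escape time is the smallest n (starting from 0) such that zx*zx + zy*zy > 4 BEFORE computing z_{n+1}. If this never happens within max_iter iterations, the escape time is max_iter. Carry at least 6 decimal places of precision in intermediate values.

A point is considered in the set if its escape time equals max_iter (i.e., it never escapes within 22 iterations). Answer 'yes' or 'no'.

Answer: no

Derivation:
z_0 = 0 + 0i, c = -1.7180 + -1.1200i
Iter 1: z = -1.7180 + -1.1200i, |z|^2 = 4.2059
Escaped at iteration 1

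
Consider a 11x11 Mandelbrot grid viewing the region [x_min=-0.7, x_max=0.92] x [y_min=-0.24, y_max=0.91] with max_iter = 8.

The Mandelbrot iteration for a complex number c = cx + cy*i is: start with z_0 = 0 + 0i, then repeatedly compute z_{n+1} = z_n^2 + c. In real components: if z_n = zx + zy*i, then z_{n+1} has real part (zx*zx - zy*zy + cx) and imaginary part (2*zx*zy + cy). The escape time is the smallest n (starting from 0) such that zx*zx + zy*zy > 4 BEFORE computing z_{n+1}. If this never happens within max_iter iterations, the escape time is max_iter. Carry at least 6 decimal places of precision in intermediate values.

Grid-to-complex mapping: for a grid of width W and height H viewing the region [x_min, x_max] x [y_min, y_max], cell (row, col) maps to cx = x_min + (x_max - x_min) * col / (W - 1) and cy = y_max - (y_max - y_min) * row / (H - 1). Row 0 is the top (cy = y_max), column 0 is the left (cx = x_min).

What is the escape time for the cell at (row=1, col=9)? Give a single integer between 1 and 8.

z_0 = 0 + 0i, c = 0.7580 + 0.7950i
Iter 1: z = 0.7580 + 0.7950i, |z|^2 = 1.2066
Iter 2: z = 0.7005 + 2.0002i, |z|^2 = 4.4916
Escaped at iteration 2

Answer: 2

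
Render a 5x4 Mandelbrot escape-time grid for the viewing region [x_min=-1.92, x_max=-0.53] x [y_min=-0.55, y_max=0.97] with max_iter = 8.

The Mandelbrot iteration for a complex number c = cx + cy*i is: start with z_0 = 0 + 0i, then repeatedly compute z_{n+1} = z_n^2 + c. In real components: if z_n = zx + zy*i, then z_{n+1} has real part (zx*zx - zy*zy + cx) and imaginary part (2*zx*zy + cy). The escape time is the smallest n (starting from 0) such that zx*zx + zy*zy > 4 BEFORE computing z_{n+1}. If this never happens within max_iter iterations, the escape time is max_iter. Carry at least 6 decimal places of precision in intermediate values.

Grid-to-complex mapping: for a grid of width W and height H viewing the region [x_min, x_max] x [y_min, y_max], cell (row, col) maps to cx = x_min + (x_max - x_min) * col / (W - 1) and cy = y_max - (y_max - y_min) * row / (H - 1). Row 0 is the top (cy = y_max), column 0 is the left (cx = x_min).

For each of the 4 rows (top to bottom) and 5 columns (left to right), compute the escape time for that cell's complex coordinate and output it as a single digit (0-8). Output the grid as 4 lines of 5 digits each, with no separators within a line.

Answer: 12334
23668
58888
23458

Derivation:
(row=0, col=0): c = -1.9200 + 0.9700i → escape time 1
(row=0, col=1): c = -1.5725 + 0.9700i → escape time 2
(row=0, col=2): c = -1.2250 + 0.9700i → escape time 3
(row=0, col=3): c = -0.8775 + 0.9700i → escape time 3
(row=0, col=4): c = -0.5300 + 0.9700i → escape time 4
(row=1, col=0): c = -1.9200 + 0.4633i → escape time 2
(row=1, col=1): c = -1.5725 + 0.4633i → escape time 3
(row=1, col=2): c = -1.2250 + 0.4633i → escape time 6
(row=1, col=3): c = -0.8775 + 0.4633i → escape time 6
(row=1, col=4): c = -0.5300 + 0.4633i → escape time 8
(row=2, col=0): c = -1.9200 + -0.0433i → escape time 5
(row=2, col=1): c = -1.5725 + -0.0433i → escape time 8
(row=2, col=2): c = -1.2250 + -0.0433i → escape time 8
(row=2, col=3): c = -0.8775 + -0.0433i → escape time 8
(row=2, col=4): c = -0.5300 + -0.0433i → escape time 8
(row=3, col=0): c = -1.9200 + -0.5500i → escape time 2
(row=3, col=1): c = -1.5725 + -0.5500i → escape time 3
(row=3, col=2): c = -1.2250 + -0.5500i → escape time 4
(row=3, col=3): c = -0.8775 + -0.5500i → escape time 5
(row=3, col=4): c = -0.5300 + -0.5500i → escape time 8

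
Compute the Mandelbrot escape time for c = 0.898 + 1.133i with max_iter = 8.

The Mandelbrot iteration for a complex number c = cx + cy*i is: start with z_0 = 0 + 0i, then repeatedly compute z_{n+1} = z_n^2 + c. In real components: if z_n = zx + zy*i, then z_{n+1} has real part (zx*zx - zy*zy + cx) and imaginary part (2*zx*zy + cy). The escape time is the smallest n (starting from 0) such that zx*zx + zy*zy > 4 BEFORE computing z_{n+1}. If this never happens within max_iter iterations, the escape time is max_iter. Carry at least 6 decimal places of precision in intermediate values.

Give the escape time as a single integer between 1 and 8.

Answer: 2

Derivation:
z_0 = 0 + 0i, c = 0.8980 + 1.1330i
Iter 1: z = 0.8980 + 1.1330i, |z|^2 = 2.0901
Iter 2: z = 0.4207 + 3.1679i, |z|^2 = 10.2124
Escaped at iteration 2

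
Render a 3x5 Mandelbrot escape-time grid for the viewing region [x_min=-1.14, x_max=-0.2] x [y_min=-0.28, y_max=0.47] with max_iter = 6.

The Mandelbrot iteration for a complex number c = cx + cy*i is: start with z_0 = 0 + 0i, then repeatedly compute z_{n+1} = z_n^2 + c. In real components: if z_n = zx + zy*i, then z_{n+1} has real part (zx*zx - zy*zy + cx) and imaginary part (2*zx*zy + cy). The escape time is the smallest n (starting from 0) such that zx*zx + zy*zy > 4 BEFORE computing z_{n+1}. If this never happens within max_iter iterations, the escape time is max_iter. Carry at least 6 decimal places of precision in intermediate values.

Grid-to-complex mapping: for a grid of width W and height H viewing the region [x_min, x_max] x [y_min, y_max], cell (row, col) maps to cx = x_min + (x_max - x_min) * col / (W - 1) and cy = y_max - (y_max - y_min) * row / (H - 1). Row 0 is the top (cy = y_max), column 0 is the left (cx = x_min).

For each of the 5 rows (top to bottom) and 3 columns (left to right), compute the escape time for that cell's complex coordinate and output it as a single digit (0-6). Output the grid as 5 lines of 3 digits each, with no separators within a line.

Answer: 566
666
666
666
666

Derivation:
(row=0, col=0): c = -1.1400 + 0.4700i → escape time 5
(row=0, col=1): c = -0.6700 + 0.4700i → escape time 6
(row=0, col=2): c = -0.2000 + 0.4700i → escape time 6
(row=1, col=0): c = -1.1400 + 0.2825i → escape time 6
(row=1, col=1): c = -0.6700 + 0.2825i → escape time 6
(row=1, col=2): c = -0.2000 + 0.2825i → escape time 6
(row=2, col=0): c = -1.1400 + 0.0950i → escape time 6
(row=2, col=1): c = -0.6700 + 0.0950i → escape time 6
(row=2, col=2): c = -0.2000 + 0.0950i → escape time 6
(row=3, col=0): c = -1.1400 + -0.0925i → escape time 6
(row=3, col=1): c = -0.6700 + -0.0925i → escape time 6
(row=3, col=2): c = -0.2000 + -0.0925i → escape time 6
(row=4, col=0): c = -1.1400 + -0.2800i → escape time 6
(row=4, col=1): c = -0.6700 + -0.2800i → escape time 6
(row=4, col=2): c = -0.2000 + -0.2800i → escape time 6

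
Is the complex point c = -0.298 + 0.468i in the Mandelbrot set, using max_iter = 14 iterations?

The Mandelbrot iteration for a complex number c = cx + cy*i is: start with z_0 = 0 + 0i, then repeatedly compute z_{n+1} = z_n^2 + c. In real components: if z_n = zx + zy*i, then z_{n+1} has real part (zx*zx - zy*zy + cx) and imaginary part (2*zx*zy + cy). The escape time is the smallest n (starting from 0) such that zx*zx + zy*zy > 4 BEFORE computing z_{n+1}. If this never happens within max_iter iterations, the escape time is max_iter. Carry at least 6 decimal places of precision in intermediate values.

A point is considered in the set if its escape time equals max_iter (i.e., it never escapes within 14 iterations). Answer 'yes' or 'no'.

z_0 = 0 + 0i, c = -0.2980 + 0.4680i
Iter 1: z = -0.2980 + 0.4680i, |z|^2 = 0.3078
Iter 2: z = -0.4282 + 0.1891i, |z|^2 = 0.2191
Iter 3: z = -0.1504 + 0.3061i, |z|^2 = 0.1163
Iter 4: z = -0.3691 + 0.3759i, |z|^2 = 0.2775
Iter 5: z = -0.3031 + 0.1905i, |z|^2 = 0.1282
Iter 6: z = -0.2424 + 0.3525i, |z|^2 = 0.1830
Iter 7: z = -0.3635 + 0.2971i, |z|^2 = 0.2204
Iter 8: z = -0.2541 + 0.2520i, |z|^2 = 0.1281
Iter 9: z = -0.2969 + 0.3399i, |z|^2 = 0.2037
Iter 10: z = -0.3254 + 0.2661i, |z|^2 = 0.1767
Iter 11: z = -0.2630 + 0.2948i, |z|^2 = 0.1561
Iter 12: z = -0.3158 + 0.3130i, |z|^2 = 0.1976
Iter 13: z = -0.2962 + 0.2704i, |z|^2 = 0.1609
Did not escape in 14 iterations → in set

Answer: yes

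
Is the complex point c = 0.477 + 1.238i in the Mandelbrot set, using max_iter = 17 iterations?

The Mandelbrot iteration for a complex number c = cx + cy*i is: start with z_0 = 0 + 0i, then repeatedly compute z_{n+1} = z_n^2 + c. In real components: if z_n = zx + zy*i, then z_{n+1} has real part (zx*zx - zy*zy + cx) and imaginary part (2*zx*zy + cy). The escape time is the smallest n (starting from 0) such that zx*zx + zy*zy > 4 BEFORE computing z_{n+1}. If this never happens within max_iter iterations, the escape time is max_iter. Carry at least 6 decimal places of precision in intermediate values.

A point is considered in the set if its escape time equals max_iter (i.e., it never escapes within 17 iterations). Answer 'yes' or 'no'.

Answer: no

Derivation:
z_0 = 0 + 0i, c = 0.4770 + 1.2380i
Iter 1: z = 0.4770 + 1.2380i, |z|^2 = 1.7602
Iter 2: z = -0.8281 + 2.4191i, |z|^2 = 6.5376
Escaped at iteration 2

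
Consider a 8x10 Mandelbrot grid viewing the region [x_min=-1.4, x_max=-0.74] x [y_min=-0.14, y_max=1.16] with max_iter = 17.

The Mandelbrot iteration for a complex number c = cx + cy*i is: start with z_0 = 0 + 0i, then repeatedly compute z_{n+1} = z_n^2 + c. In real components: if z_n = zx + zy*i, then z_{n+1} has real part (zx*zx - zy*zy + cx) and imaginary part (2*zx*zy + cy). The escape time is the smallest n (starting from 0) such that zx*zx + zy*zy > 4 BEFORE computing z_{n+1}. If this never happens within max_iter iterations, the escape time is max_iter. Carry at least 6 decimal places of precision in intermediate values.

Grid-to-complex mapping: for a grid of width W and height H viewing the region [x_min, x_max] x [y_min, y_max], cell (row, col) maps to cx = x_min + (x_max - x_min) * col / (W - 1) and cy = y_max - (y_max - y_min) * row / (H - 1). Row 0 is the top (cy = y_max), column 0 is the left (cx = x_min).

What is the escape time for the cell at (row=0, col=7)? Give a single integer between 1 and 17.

z_0 = 0 + 0i, c = -0.7400 + 1.1600i
Iter 1: z = -0.7400 + 1.1600i, |z|^2 = 1.8932
Iter 2: z = -1.5380 + -0.5568i, |z|^2 = 2.6755
Iter 3: z = 1.3154 + 2.8727i, |z|^2 = 9.9828
Escaped at iteration 3

Answer: 3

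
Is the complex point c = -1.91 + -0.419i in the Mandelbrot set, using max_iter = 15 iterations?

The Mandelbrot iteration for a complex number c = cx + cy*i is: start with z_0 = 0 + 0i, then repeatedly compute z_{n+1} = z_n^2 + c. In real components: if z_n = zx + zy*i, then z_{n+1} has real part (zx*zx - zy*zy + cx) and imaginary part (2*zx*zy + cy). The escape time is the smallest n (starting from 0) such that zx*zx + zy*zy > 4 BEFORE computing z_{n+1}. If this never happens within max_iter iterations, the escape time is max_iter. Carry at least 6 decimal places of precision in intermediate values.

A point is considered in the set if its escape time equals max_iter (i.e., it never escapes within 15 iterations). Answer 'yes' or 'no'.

z_0 = 0 + 0i, c = -1.9100 + -0.4190i
Iter 1: z = -1.9100 + -0.4190i, |z|^2 = 3.8237
Iter 2: z = 1.5625 + 1.1816i, |z|^2 = 3.8377
Iter 3: z = -0.8646 + 3.2735i, |z|^2 = 11.4635
Escaped at iteration 3

Answer: no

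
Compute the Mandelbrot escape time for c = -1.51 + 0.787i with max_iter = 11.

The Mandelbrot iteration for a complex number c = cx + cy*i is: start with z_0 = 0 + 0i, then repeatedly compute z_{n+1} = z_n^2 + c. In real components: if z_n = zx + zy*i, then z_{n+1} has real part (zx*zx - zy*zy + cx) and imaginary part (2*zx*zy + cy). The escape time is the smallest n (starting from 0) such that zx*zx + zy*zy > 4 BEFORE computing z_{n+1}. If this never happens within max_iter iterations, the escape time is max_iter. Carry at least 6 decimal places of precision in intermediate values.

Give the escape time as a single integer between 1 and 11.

Answer: 3

Derivation:
z_0 = 0 + 0i, c = -1.5100 + 0.7870i
Iter 1: z = -1.5100 + 0.7870i, |z|^2 = 2.8995
Iter 2: z = 0.1507 + -1.5897i, |z|^2 = 2.5500
Iter 3: z = -4.0146 + 0.3078i, |z|^2 = 16.2114
Escaped at iteration 3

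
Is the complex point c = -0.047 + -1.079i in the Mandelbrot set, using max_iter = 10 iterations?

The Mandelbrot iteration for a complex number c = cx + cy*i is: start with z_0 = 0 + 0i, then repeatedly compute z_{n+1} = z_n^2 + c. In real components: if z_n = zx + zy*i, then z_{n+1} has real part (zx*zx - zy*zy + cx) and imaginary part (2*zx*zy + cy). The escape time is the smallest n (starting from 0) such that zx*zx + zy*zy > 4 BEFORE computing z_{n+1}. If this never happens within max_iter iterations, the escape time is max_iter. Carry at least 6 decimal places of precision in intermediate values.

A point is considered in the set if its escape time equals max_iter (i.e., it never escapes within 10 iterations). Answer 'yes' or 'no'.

Answer: no

Derivation:
z_0 = 0 + 0i, c = -0.0470 + -1.0790i
Iter 1: z = -0.0470 + -1.0790i, |z|^2 = 1.1664
Iter 2: z = -1.2090 + -0.9776i, |z|^2 = 2.4174
Iter 3: z = 0.4591 + 1.2848i, |z|^2 = 1.8616
Iter 4: z = -1.4870 + 0.1008i, |z|^2 = 2.2214
Iter 5: z = 2.1541 + -1.3787i, |z|^2 = 6.5408
Escaped at iteration 5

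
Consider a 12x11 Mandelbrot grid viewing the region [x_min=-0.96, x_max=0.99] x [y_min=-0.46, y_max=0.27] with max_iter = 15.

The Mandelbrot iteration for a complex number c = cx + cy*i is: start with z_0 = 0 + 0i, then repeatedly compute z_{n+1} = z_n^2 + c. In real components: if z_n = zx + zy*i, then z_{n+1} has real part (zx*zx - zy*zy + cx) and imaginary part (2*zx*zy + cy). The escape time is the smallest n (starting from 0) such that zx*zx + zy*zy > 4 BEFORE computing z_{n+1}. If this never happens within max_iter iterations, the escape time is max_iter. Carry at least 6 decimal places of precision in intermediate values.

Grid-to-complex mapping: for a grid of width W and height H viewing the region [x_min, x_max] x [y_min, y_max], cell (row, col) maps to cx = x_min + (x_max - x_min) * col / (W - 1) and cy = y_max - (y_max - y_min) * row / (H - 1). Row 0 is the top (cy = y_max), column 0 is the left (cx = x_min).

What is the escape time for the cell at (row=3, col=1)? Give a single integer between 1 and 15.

Answer: 15

Derivation:
z_0 = 0 + 0i, c = -0.7827 + 0.0510i
Iter 1: z = -0.7827 + 0.0510i, |z|^2 = 0.6153
Iter 2: z = -0.1727 + -0.0288i, |z|^2 = 0.0306
Iter 3: z = -0.7537 + 0.0610i, |z|^2 = 0.5718
Iter 4: z = -0.2183 + -0.0409i, |z|^2 = 0.0493
Iter 5: z = -0.7367 + 0.0689i, |z|^2 = 0.5475
Iter 6: z = -0.2447 + -0.0505i, |z|^2 = 0.0624
Iter 7: z = -0.7254 + 0.0757i, |z|^2 = 0.5319
Iter 8: z = -0.2622 + -0.0588i, |z|^2 = 0.0722
Iter 9: z = -0.7174 + 0.0818i, |z|^2 = 0.5214
Iter 10: z = -0.2747 + -0.0664i, |z|^2 = 0.0799
Iter 11: z = -0.7117 + 0.0875i, |z|^2 = 0.5141
Iter 12: z = -0.2839 + -0.0735i, |z|^2 = 0.0860
Iter 13: z = -0.7075 + 0.0928i, |z|^2 = 0.5092
Iter 14: z = -0.2907 + -0.0803i, |z|^2 = 0.0910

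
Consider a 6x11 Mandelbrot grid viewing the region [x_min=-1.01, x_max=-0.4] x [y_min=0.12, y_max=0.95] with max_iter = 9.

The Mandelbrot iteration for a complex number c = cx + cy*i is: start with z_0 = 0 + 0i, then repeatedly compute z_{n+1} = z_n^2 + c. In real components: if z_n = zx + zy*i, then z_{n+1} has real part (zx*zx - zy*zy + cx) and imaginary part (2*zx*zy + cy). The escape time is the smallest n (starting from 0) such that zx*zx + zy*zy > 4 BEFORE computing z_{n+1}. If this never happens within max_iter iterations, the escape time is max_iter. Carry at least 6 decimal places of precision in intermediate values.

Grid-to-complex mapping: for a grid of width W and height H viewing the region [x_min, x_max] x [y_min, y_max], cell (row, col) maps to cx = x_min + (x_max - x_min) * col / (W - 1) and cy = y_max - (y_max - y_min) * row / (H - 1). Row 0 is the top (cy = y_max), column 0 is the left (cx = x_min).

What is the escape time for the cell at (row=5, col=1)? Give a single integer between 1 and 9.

Answer: 5

Derivation:
z_0 = 0 + 0i, c = -0.8880 + 0.5350i
Iter 1: z = -0.8880 + 0.5350i, |z|^2 = 1.0748
Iter 2: z = -0.3857 + -0.4152i, |z|^2 = 0.3211
Iter 3: z = -0.9116 + 0.8552i, |z|^2 = 1.5625
Iter 4: z = -0.7884 + -1.0243i, |z|^2 = 1.6707
Iter 5: z = -1.3156 + 2.1501i, |z|^2 = 6.3537
Escaped at iteration 5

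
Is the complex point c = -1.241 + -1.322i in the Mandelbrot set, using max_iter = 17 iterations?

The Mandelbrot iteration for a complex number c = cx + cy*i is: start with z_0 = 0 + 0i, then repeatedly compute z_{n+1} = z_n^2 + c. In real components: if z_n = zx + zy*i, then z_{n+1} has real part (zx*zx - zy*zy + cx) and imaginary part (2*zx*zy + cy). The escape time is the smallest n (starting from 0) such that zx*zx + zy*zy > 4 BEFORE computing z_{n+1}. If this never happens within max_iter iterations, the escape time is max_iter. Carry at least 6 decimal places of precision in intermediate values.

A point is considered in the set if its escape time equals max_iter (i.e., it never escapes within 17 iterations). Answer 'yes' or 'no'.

Answer: no

Derivation:
z_0 = 0 + 0i, c = -1.2410 + -1.3220i
Iter 1: z = -1.2410 + -1.3220i, |z|^2 = 3.2878
Iter 2: z = -1.4486 + 1.9592i, |z|^2 = 5.9369
Escaped at iteration 2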